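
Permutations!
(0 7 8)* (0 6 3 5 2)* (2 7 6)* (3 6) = (0 3 5 7 8 2) = [3, 1, 0, 5, 4, 7, 6, 8, 2]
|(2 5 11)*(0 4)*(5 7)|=4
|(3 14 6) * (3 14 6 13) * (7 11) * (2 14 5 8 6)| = |(2 14 13 3)(5 8 6)(7 11)| = 12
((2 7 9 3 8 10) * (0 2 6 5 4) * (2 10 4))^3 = (0 5 9 4 6 7 8 10 2 3) = [5, 1, 3, 0, 6, 9, 7, 8, 10, 4, 2]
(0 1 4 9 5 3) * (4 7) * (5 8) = [1, 7, 2, 0, 9, 3, 6, 4, 5, 8] = (0 1 7 4 9 8 5 3)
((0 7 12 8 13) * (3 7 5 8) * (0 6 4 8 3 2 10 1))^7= (0 1 10 2 12 7 3 5)(4 6 13 8)= [1, 10, 12, 5, 6, 0, 13, 3, 4, 9, 2, 11, 7, 8]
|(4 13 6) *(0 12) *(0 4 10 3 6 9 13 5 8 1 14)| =42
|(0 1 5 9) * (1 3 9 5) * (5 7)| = 6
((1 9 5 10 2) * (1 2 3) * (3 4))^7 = (1 9 5 10 4 3) = [0, 9, 2, 1, 3, 10, 6, 7, 8, 5, 4]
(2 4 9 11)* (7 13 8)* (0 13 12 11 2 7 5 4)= (0 13 8 5 4 9 2)(7 12 11)= [13, 1, 0, 3, 9, 4, 6, 12, 5, 2, 10, 7, 11, 8]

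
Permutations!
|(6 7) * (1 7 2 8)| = |(1 7 6 2 8)| = 5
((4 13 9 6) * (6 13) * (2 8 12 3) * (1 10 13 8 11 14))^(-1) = (1 14 11 2 3 12 8 9 13 10)(4 6) = [0, 14, 3, 12, 6, 5, 4, 7, 9, 13, 1, 2, 8, 10, 11]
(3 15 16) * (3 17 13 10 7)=(3 15 16 17 13 10 7)=[0, 1, 2, 15, 4, 5, 6, 3, 8, 9, 7, 11, 12, 10, 14, 16, 17, 13]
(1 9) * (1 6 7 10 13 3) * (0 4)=[4, 9, 2, 1, 0, 5, 7, 10, 8, 6, 13, 11, 12, 3]=(0 4)(1 9 6 7 10 13 3)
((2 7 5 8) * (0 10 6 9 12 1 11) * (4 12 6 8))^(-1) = (0 11 1 12 4 5 7 2 8 10)(6 9) = [11, 12, 8, 3, 5, 7, 9, 2, 10, 6, 0, 1, 4]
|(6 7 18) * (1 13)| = |(1 13)(6 7 18)| = 6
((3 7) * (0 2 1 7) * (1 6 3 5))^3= [3, 1, 0, 6, 4, 5, 2, 7]= (7)(0 3 6 2)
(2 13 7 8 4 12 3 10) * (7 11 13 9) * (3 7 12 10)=[0, 1, 9, 3, 10, 5, 6, 8, 4, 12, 2, 13, 7, 11]=(2 9 12 7 8 4 10)(11 13)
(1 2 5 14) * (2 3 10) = (1 3 10 2 5 14) = [0, 3, 5, 10, 4, 14, 6, 7, 8, 9, 2, 11, 12, 13, 1]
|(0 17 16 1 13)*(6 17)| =|(0 6 17 16 1 13)| =6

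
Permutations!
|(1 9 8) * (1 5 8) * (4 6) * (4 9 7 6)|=4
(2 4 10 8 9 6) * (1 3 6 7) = (1 3 6 2 4 10 8 9 7) = [0, 3, 4, 6, 10, 5, 2, 1, 9, 7, 8]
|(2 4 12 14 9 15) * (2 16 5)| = |(2 4 12 14 9 15 16 5)| = 8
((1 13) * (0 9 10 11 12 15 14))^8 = (0 9 10 11 12 15 14) = [9, 1, 2, 3, 4, 5, 6, 7, 8, 10, 11, 12, 15, 13, 0, 14]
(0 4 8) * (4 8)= (0 8)= [8, 1, 2, 3, 4, 5, 6, 7, 0]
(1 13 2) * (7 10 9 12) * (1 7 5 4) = (1 13 2 7 10 9 12 5 4) = [0, 13, 7, 3, 1, 4, 6, 10, 8, 12, 9, 11, 5, 2]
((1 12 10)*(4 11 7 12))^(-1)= (1 10 12 7 11 4)= [0, 10, 2, 3, 1, 5, 6, 11, 8, 9, 12, 4, 7]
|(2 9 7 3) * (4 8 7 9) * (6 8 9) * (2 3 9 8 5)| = |(2 4 8 7 9 6 5)| = 7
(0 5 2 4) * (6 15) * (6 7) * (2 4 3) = (0 5 4)(2 3)(6 15 7) = [5, 1, 3, 2, 0, 4, 15, 6, 8, 9, 10, 11, 12, 13, 14, 7]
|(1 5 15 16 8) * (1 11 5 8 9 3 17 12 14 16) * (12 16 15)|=|(1 8 11 5 12 14 15)(3 17 16 9)|=28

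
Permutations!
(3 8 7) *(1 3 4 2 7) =(1 3 8)(2 7 4) =[0, 3, 7, 8, 2, 5, 6, 4, 1]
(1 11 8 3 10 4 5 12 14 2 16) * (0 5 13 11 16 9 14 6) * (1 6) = (0 5 12 1 16 6)(2 9 14)(3 10 4 13 11 8) = [5, 16, 9, 10, 13, 12, 0, 7, 3, 14, 4, 8, 1, 11, 2, 15, 6]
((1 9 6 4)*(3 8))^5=[0, 9, 2, 8, 1, 5, 4, 7, 3, 6]=(1 9 6 4)(3 8)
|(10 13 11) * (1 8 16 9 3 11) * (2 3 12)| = 10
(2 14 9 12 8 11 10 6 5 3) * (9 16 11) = (2 14 16 11 10 6 5 3)(8 9 12) = [0, 1, 14, 2, 4, 3, 5, 7, 9, 12, 6, 10, 8, 13, 16, 15, 11]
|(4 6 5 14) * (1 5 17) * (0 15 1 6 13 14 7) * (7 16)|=6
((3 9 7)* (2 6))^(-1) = (2 6)(3 7 9) = [0, 1, 6, 7, 4, 5, 2, 9, 8, 3]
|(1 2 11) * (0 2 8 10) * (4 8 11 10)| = |(0 2 10)(1 11)(4 8)| = 6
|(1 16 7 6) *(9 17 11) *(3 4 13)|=12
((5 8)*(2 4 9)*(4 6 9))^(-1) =(2 9 6)(5 8) =[0, 1, 9, 3, 4, 8, 2, 7, 5, 6]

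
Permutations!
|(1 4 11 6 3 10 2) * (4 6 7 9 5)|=5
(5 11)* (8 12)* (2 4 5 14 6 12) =[0, 1, 4, 3, 5, 11, 12, 7, 2, 9, 10, 14, 8, 13, 6] =(2 4 5 11 14 6 12 8)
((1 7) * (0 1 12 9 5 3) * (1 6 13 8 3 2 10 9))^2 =(0 13 3 6 8)(1 12 7)(2 9)(5 10) =[13, 12, 9, 6, 4, 10, 8, 1, 0, 2, 5, 11, 7, 3]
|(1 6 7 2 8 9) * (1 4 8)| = |(1 6 7 2)(4 8 9)| = 12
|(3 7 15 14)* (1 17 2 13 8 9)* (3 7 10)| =6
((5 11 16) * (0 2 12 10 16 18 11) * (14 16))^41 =[5, 1, 0, 3, 4, 16, 6, 7, 8, 9, 12, 18, 2, 13, 10, 15, 14, 17, 11] =(0 5 16 14 10 12 2)(11 18)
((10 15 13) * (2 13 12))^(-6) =(2 12 15 10 13) =[0, 1, 12, 3, 4, 5, 6, 7, 8, 9, 13, 11, 15, 2, 14, 10]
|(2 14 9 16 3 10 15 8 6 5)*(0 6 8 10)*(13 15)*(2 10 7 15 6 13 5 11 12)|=|(0 13 6 11 12 2 14 9 16 3)(5 10)(7 15)|=10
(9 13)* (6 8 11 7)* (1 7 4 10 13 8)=(1 7 6)(4 10 13 9 8 11)=[0, 7, 2, 3, 10, 5, 1, 6, 11, 8, 13, 4, 12, 9]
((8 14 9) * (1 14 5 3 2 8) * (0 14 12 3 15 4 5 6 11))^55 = (0 3)(1 6)(2 14)(4 5 15)(8 9)(11 12) = [3, 6, 14, 0, 5, 15, 1, 7, 9, 8, 10, 12, 11, 13, 2, 4]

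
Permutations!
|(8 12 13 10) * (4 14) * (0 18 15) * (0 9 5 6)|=12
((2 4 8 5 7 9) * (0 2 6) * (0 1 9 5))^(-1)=(0 8 4 2)(1 6 9)(5 7)=[8, 6, 0, 3, 2, 7, 9, 5, 4, 1]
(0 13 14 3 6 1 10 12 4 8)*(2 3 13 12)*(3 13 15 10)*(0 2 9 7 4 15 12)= [0, 3, 13, 6, 8, 5, 1, 4, 2, 7, 9, 11, 15, 14, 12, 10]= (1 3 6)(2 13 14 12 15 10 9 7 4 8)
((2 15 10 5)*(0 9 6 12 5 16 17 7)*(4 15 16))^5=(0 2 9 16 6 17 12 7 5)(4 10 15)=[2, 1, 9, 3, 10, 0, 17, 5, 8, 16, 15, 11, 7, 13, 14, 4, 6, 12]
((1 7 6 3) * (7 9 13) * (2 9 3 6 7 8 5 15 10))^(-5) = [0, 3, 13, 1, 4, 10, 6, 7, 15, 8, 9, 11, 12, 5, 14, 2] = (1 3)(2 13 5 10 9 8 15)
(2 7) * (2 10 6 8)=(2 7 10 6 8)=[0, 1, 7, 3, 4, 5, 8, 10, 2, 9, 6]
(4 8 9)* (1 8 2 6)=(1 8 9 4 2 6)=[0, 8, 6, 3, 2, 5, 1, 7, 9, 4]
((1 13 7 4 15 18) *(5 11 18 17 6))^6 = (1 6 7 11 15)(4 18 17 13 5) = [0, 6, 2, 3, 18, 4, 7, 11, 8, 9, 10, 15, 12, 5, 14, 1, 16, 13, 17]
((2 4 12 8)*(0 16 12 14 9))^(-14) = [12, 1, 14, 3, 9, 5, 6, 7, 4, 16, 10, 11, 2, 13, 0, 15, 8] = (0 12 2 14)(4 9 16 8)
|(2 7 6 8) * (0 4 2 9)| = |(0 4 2 7 6 8 9)| = 7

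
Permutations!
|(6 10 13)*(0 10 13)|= |(0 10)(6 13)|= 2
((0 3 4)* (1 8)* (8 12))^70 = (0 3 4)(1 12 8) = [3, 12, 2, 4, 0, 5, 6, 7, 1, 9, 10, 11, 8]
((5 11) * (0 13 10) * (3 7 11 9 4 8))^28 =(0 13 10) =[13, 1, 2, 3, 4, 5, 6, 7, 8, 9, 0, 11, 12, 10]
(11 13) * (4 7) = (4 7)(11 13) = [0, 1, 2, 3, 7, 5, 6, 4, 8, 9, 10, 13, 12, 11]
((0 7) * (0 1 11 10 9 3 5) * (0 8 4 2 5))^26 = (0 9 11 7 3 10 1)(2 8)(4 5) = [9, 0, 8, 10, 5, 4, 6, 3, 2, 11, 1, 7]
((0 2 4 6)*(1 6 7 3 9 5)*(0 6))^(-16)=(9)=[0, 1, 2, 3, 4, 5, 6, 7, 8, 9]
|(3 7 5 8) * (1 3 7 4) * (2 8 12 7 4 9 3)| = |(1 2 8 4)(3 9)(5 12 7)| = 12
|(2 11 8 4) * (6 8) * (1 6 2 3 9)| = |(1 6 8 4 3 9)(2 11)| = 6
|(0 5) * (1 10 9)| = 6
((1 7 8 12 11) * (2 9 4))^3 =(1 12 7 11 8) =[0, 12, 2, 3, 4, 5, 6, 11, 1, 9, 10, 8, 7]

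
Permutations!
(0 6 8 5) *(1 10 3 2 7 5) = (0 6 8 1 10 3 2 7 5) = [6, 10, 7, 2, 4, 0, 8, 5, 1, 9, 3]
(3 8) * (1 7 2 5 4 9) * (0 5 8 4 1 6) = [5, 7, 8, 4, 9, 1, 0, 2, 3, 6] = (0 5 1 7 2 8 3 4 9 6)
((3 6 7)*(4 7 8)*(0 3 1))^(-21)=(8)=[0, 1, 2, 3, 4, 5, 6, 7, 8]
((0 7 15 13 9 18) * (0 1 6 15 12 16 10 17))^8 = (0 12 10)(1 15 9)(6 13 18)(7 16 17) = [12, 15, 2, 3, 4, 5, 13, 16, 8, 1, 0, 11, 10, 18, 14, 9, 17, 7, 6]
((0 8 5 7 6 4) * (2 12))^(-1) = (0 4 6 7 5 8)(2 12) = [4, 1, 12, 3, 6, 8, 7, 5, 0, 9, 10, 11, 2]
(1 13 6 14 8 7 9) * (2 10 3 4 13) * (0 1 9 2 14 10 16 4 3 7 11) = (0 1 14 8 11)(2 16 4 13 6 10 7) = [1, 14, 16, 3, 13, 5, 10, 2, 11, 9, 7, 0, 12, 6, 8, 15, 4]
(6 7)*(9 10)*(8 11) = (6 7)(8 11)(9 10) = [0, 1, 2, 3, 4, 5, 7, 6, 11, 10, 9, 8]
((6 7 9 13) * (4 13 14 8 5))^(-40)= (14)= [0, 1, 2, 3, 4, 5, 6, 7, 8, 9, 10, 11, 12, 13, 14]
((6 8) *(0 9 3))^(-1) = [3, 1, 2, 9, 4, 5, 8, 7, 6, 0] = (0 3 9)(6 8)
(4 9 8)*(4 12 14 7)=(4 9 8 12 14 7)=[0, 1, 2, 3, 9, 5, 6, 4, 12, 8, 10, 11, 14, 13, 7]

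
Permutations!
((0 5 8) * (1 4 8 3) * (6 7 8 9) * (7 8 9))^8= (0 8 6 9 7 4 1 3 5)= [8, 3, 2, 5, 1, 0, 9, 4, 6, 7]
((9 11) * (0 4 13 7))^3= (0 7 13 4)(9 11)= [7, 1, 2, 3, 0, 5, 6, 13, 8, 11, 10, 9, 12, 4]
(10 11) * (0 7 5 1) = (0 7 5 1)(10 11) = [7, 0, 2, 3, 4, 1, 6, 5, 8, 9, 11, 10]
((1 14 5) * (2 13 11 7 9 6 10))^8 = (1 5 14)(2 13 11 7 9 6 10) = [0, 5, 13, 3, 4, 14, 10, 9, 8, 6, 2, 7, 12, 11, 1]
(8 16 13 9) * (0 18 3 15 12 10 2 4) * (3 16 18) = (0 3 15 12 10 2 4)(8 18 16 13 9) = [3, 1, 4, 15, 0, 5, 6, 7, 18, 8, 2, 11, 10, 9, 14, 12, 13, 17, 16]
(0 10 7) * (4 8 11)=(0 10 7)(4 8 11)=[10, 1, 2, 3, 8, 5, 6, 0, 11, 9, 7, 4]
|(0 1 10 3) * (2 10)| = 5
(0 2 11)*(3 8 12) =(0 2 11)(3 8 12) =[2, 1, 11, 8, 4, 5, 6, 7, 12, 9, 10, 0, 3]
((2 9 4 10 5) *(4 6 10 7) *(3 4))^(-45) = (10) = [0, 1, 2, 3, 4, 5, 6, 7, 8, 9, 10]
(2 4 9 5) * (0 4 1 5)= (0 4 9)(1 5 2)= [4, 5, 1, 3, 9, 2, 6, 7, 8, 0]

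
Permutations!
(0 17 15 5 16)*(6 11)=(0 17 15 5 16)(6 11)=[17, 1, 2, 3, 4, 16, 11, 7, 8, 9, 10, 6, 12, 13, 14, 5, 0, 15]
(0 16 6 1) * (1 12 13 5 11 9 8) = (0 16 6 12 13 5 11 9 8 1) = [16, 0, 2, 3, 4, 11, 12, 7, 1, 8, 10, 9, 13, 5, 14, 15, 6]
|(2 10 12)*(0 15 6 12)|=|(0 15 6 12 2 10)|=6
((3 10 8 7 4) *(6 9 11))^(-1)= (3 4 7 8 10)(6 11 9)= [0, 1, 2, 4, 7, 5, 11, 8, 10, 6, 3, 9]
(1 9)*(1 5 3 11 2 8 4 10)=[0, 9, 8, 11, 10, 3, 6, 7, 4, 5, 1, 2]=(1 9 5 3 11 2 8 4 10)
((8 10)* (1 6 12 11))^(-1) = (1 11 12 6)(8 10) = [0, 11, 2, 3, 4, 5, 1, 7, 10, 9, 8, 12, 6]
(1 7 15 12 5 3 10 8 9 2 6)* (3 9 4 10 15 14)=(1 7 14 3 15 12 5 9 2 6)(4 10 8)=[0, 7, 6, 15, 10, 9, 1, 14, 4, 2, 8, 11, 5, 13, 3, 12]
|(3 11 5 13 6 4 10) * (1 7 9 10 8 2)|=|(1 7 9 10 3 11 5 13 6 4 8 2)|=12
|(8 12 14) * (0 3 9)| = |(0 3 9)(8 12 14)| = 3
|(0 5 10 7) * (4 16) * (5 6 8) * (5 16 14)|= 9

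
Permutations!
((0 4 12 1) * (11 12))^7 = (0 11 1 4 12) = [11, 4, 2, 3, 12, 5, 6, 7, 8, 9, 10, 1, 0]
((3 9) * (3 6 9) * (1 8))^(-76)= (9)= [0, 1, 2, 3, 4, 5, 6, 7, 8, 9]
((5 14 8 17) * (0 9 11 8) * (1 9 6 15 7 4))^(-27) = [17, 15, 2, 3, 6, 11, 5, 0, 1, 7, 10, 4, 12, 13, 8, 14, 16, 9] = (0 17 9 7)(1 15 14 8)(4 6 5 11)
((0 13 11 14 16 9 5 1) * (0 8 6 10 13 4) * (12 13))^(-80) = (1 16 13 6 5 14 12 8 9 11 10) = [0, 16, 2, 3, 4, 14, 5, 7, 9, 11, 1, 10, 8, 6, 12, 15, 13]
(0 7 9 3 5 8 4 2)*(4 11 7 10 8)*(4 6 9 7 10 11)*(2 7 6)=(0 11 10 8 4 7 6 9 3 5 2)=[11, 1, 0, 5, 7, 2, 9, 6, 4, 3, 8, 10]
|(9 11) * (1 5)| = |(1 5)(9 11)| = 2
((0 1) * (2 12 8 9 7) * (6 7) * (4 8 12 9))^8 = (12) = [0, 1, 2, 3, 4, 5, 6, 7, 8, 9, 10, 11, 12]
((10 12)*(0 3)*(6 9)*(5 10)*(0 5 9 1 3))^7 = (12) = [0, 1, 2, 3, 4, 5, 6, 7, 8, 9, 10, 11, 12]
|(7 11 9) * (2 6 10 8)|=12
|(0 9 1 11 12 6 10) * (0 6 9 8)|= |(0 8)(1 11 12 9)(6 10)|= 4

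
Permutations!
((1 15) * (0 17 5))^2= (0 5 17)= [5, 1, 2, 3, 4, 17, 6, 7, 8, 9, 10, 11, 12, 13, 14, 15, 16, 0]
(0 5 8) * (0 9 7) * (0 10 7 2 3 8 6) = (0 5 6)(2 3 8 9)(7 10) = [5, 1, 3, 8, 4, 6, 0, 10, 9, 2, 7]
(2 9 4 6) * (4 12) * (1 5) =[0, 5, 9, 3, 6, 1, 2, 7, 8, 12, 10, 11, 4] =(1 5)(2 9 12 4 6)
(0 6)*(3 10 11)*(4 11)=[6, 1, 2, 10, 11, 5, 0, 7, 8, 9, 4, 3]=(0 6)(3 10 4 11)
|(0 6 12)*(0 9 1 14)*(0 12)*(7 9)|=|(0 6)(1 14 12 7 9)|=10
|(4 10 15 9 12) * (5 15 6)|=7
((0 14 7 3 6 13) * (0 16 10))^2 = (0 7 6 16)(3 13 10 14) = [7, 1, 2, 13, 4, 5, 16, 6, 8, 9, 14, 11, 12, 10, 3, 15, 0]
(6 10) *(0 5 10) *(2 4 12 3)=(0 5 10 6)(2 4 12 3)=[5, 1, 4, 2, 12, 10, 0, 7, 8, 9, 6, 11, 3]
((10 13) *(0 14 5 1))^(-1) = (0 1 5 14)(10 13) = [1, 5, 2, 3, 4, 14, 6, 7, 8, 9, 13, 11, 12, 10, 0]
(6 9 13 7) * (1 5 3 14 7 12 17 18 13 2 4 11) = (1 5 3 14 7 6 9 2 4 11)(12 17 18 13) = [0, 5, 4, 14, 11, 3, 9, 6, 8, 2, 10, 1, 17, 12, 7, 15, 16, 18, 13]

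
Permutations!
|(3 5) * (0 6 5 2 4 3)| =|(0 6 5)(2 4 3)| =3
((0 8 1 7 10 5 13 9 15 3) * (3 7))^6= (15)(0 1)(3 8)= [1, 0, 2, 8, 4, 5, 6, 7, 3, 9, 10, 11, 12, 13, 14, 15]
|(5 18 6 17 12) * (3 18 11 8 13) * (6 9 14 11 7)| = |(3 18 9 14 11 8 13)(5 7 6 17 12)| = 35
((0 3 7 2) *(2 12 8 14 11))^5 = (0 14 7 2 8 3 11 12) = [14, 1, 8, 11, 4, 5, 6, 2, 3, 9, 10, 12, 0, 13, 7]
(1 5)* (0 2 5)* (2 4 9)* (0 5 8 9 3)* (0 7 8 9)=[4, 5, 9, 7, 3, 1, 6, 8, 0, 2]=(0 4 3 7 8)(1 5)(2 9)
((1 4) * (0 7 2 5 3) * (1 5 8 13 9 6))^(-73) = (0 13 4 7 9 5 2 6 3 8 1) = [13, 0, 6, 8, 7, 2, 3, 9, 1, 5, 10, 11, 12, 4]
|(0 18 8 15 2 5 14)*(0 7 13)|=9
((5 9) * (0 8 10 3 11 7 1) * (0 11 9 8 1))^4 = (11)(3 10 8 5 9) = [0, 1, 2, 10, 4, 9, 6, 7, 5, 3, 8, 11]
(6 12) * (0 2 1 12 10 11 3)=(0 2 1 12 6 10 11 3)=[2, 12, 1, 0, 4, 5, 10, 7, 8, 9, 11, 3, 6]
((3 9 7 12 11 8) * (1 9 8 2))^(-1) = (1 2 11 12 7 9)(3 8) = [0, 2, 11, 8, 4, 5, 6, 9, 3, 1, 10, 12, 7]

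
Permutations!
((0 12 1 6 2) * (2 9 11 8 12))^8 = (1 9 8)(6 11 12) = [0, 9, 2, 3, 4, 5, 11, 7, 1, 8, 10, 12, 6]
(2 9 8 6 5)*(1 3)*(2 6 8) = [0, 3, 9, 1, 4, 6, 5, 7, 8, 2] = (1 3)(2 9)(5 6)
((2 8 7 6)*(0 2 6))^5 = [2, 1, 8, 3, 4, 5, 6, 0, 7] = (0 2 8 7)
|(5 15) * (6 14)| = 2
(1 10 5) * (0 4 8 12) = (0 4 8 12)(1 10 5) = [4, 10, 2, 3, 8, 1, 6, 7, 12, 9, 5, 11, 0]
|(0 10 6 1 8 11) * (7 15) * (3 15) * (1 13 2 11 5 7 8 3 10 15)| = 10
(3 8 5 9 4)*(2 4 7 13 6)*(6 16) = (2 4 3 8 5 9 7 13 16 6) = [0, 1, 4, 8, 3, 9, 2, 13, 5, 7, 10, 11, 12, 16, 14, 15, 6]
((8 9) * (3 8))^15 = [0, 1, 2, 3, 4, 5, 6, 7, 8, 9] = (9)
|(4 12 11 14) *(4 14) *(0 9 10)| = |(14)(0 9 10)(4 12 11)| = 3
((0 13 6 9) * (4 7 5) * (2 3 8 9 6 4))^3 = [7, 1, 9, 0, 2, 8, 6, 3, 13, 4, 10, 11, 12, 5] = (0 7 3)(2 9 4)(5 8 13)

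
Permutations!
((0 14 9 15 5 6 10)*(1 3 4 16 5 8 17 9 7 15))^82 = (0 6 16 3 9 8 7)(1 17 15 14 10 5 4) = [6, 17, 2, 9, 1, 4, 16, 0, 7, 8, 5, 11, 12, 13, 10, 14, 3, 15]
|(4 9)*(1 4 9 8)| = 3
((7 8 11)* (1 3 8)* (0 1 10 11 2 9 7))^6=[7, 10, 1, 11, 4, 5, 6, 8, 0, 3, 2, 9]=(0 7 8)(1 10 2)(3 11 9)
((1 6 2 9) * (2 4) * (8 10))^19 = [0, 9, 4, 3, 6, 5, 1, 7, 10, 2, 8] = (1 9 2 4 6)(8 10)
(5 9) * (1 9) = (1 9 5) = [0, 9, 2, 3, 4, 1, 6, 7, 8, 5]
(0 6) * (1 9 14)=(0 6)(1 9 14)=[6, 9, 2, 3, 4, 5, 0, 7, 8, 14, 10, 11, 12, 13, 1]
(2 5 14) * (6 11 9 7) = (2 5 14)(6 11 9 7) = [0, 1, 5, 3, 4, 14, 11, 6, 8, 7, 10, 9, 12, 13, 2]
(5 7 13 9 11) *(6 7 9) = (5 9 11)(6 7 13) = [0, 1, 2, 3, 4, 9, 7, 13, 8, 11, 10, 5, 12, 6]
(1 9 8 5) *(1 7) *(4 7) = (1 9 8 5 4 7) = [0, 9, 2, 3, 7, 4, 6, 1, 5, 8]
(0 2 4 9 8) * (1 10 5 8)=(0 2 4 9 1 10 5 8)=[2, 10, 4, 3, 9, 8, 6, 7, 0, 1, 5]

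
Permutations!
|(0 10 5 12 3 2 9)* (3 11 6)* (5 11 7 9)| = |(0 10 11 6 3 2 5 12 7 9)| = 10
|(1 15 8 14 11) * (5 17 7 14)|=|(1 15 8 5 17 7 14 11)|=8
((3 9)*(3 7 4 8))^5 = (9) = [0, 1, 2, 3, 4, 5, 6, 7, 8, 9]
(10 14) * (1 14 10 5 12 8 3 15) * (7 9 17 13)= (1 14 5 12 8 3 15)(7 9 17 13)= [0, 14, 2, 15, 4, 12, 6, 9, 3, 17, 10, 11, 8, 7, 5, 1, 16, 13]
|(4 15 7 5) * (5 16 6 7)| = 3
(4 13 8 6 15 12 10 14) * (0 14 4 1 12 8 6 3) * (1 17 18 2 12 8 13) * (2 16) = (0 14 17 18 16 2 12 10 4 1 8 3)(6 15 13) = [14, 8, 12, 0, 1, 5, 15, 7, 3, 9, 4, 11, 10, 6, 17, 13, 2, 18, 16]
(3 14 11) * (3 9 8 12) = [0, 1, 2, 14, 4, 5, 6, 7, 12, 8, 10, 9, 3, 13, 11] = (3 14 11 9 8 12)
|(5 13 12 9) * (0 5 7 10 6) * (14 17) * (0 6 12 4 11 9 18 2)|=|(0 5 13 4 11 9 7 10 12 18 2)(14 17)|=22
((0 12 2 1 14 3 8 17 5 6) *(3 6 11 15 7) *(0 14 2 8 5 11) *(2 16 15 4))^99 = (0 16 17 3 2 12 15 11 5 1 8 7 4)(6 14) = [16, 8, 12, 2, 0, 1, 14, 4, 7, 9, 10, 5, 15, 13, 6, 11, 17, 3]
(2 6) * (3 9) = [0, 1, 6, 9, 4, 5, 2, 7, 8, 3] = (2 6)(3 9)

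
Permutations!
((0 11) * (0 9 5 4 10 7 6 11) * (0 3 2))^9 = (4 7 11 5 10 6 9) = [0, 1, 2, 3, 7, 10, 9, 11, 8, 4, 6, 5]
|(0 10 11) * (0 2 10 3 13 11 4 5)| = 8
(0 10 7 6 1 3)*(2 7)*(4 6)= [10, 3, 7, 0, 6, 5, 1, 4, 8, 9, 2]= (0 10 2 7 4 6 1 3)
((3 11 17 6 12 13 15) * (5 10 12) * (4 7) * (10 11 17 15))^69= [0, 1, 2, 5, 7, 3, 15, 4, 8, 9, 10, 17, 12, 13, 14, 6, 16, 11]= (3 5)(4 7)(6 15)(11 17)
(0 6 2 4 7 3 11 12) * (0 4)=(0 6 2)(3 11 12 4 7)=[6, 1, 0, 11, 7, 5, 2, 3, 8, 9, 10, 12, 4]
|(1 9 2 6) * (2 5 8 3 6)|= |(1 9 5 8 3 6)|= 6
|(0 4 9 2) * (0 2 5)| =4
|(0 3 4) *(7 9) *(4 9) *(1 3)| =6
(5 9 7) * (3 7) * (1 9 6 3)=(1 9)(3 7 5 6)=[0, 9, 2, 7, 4, 6, 3, 5, 8, 1]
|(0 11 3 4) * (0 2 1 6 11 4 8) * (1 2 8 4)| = |(0 1 6 11 3 4 8)| = 7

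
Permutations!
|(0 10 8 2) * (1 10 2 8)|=|(0 2)(1 10)|=2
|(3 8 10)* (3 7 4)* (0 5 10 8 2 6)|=|(0 5 10 7 4 3 2 6)|=8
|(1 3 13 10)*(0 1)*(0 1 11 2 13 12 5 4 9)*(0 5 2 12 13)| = 12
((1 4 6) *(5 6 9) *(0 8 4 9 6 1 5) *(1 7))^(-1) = (0 9 1 7 5 6 4 8) = [9, 7, 2, 3, 8, 6, 4, 5, 0, 1]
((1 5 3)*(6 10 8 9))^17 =(1 3 5)(6 10 8 9) =[0, 3, 2, 5, 4, 1, 10, 7, 9, 6, 8]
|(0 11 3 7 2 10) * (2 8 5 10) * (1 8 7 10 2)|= 4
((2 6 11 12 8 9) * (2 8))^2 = (2 11)(6 12) = [0, 1, 11, 3, 4, 5, 12, 7, 8, 9, 10, 2, 6]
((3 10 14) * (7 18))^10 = (18)(3 10 14) = [0, 1, 2, 10, 4, 5, 6, 7, 8, 9, 14, 11, 12, 13, 3, 15, 16, 17, 18]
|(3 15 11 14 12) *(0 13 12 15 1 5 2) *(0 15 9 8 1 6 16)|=|(0 13 12 3 6 16)(1 5 2 15 11 14 9 8)|=24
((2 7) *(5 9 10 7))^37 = [0, 1, 9, 3, 4, 10, 6, 5, 8, 7, 2] = (2 9 7 5 10)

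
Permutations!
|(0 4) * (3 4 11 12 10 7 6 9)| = 9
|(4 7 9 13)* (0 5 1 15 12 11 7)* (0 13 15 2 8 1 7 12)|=30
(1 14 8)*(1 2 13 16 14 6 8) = (1 6 8 2 13 16 14) = [0, 6, 13, 3, 4, 5, 8, 7, 2, 9, 10, 11, 12, 16, 1, 15, 14]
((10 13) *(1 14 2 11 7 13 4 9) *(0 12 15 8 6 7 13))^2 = (0 15 6)(1 2 13 4)(7 12 8)(9 14 11 10) = [15, 2, 13, 3, 1, 5, 0, 12, 7, 14, 9, 10, 8, 4, 11, 6]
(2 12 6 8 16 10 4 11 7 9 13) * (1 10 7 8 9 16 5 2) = (1 10 4 11 8 5 2 12 6 9 13)(7 16) = [0, 10, 12, 3, 11, 2, 9, 16, 5, 13, 4, 8, 6, 1, 14, 15, 7]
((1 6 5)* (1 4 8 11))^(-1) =(1 11 8 4 5 6) =[0, 11, 2, 3, 5, 6, 1, 7, 4, 9, 10, 8]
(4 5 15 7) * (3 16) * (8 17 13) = [0, 1, 2, 16, 5, 15, 6, 4, 17, 9, 10, 11, 12, 8, 14, 7, 3, 13] = (3 16)(4 5 15 7)(8 17 13)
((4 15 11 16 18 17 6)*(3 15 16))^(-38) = (3 15 11)(4 18 6 16 17) = [0, 1, 2, 15, 18, 5, 16, 7, 8, 9, 10, 3, 12, 13, 14, 11, 17, 4, 6]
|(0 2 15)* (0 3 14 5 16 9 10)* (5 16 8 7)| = |(0 2 15 3 14 16 9 10)(5 8 7)| = 24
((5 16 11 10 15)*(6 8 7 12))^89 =(5 15 10 11 16)(6 8 7 12) =[0, 1, 2, 3, 4, 15, 8, 12, 7, 9, 11, 16, 6, 13, 14, 10, 5]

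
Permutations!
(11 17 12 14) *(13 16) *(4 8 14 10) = (4 8 14 11 17 12 10)(13 16) = [0, 1, 2, 3, 8, 5, 6, 7, 14, 9, 4, 17, 10, 16, 11, 15, 13, 12]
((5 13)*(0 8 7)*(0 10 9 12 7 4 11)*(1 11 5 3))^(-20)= (0 13)(1 4)(3 8)(5 11)= [13, 4, 2, 8, 1, 11, 6, 7, 3, 9, 10, 5, 12, 0]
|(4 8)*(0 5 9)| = |(0 5 9)(4 8)| = 6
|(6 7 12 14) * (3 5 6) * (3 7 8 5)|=|(5 6 8)(7 12 14)|=3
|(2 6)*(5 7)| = 2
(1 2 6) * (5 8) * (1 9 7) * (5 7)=[0, 2, 6, 3, 4, 8, 9, 1, 7, 5]=(1 2 6 9 5 8 7)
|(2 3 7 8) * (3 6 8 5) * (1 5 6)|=7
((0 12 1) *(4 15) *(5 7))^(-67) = (0 1 12)(4 15)(5 7) = [1, 12, 2, 3, 15, 7, 6, 5, 8, 9, 10, 11, 0, 13, 14, 4]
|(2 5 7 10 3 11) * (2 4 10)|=12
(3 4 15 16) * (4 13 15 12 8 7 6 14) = (3 13 15 16)(4 12 8 7 6 14) = [0, 1, 2, 13, 12, 5, 14, 6, 7, 9, 10, 11, 8, 15, 4, 16, 3]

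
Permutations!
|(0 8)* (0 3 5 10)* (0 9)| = |(0 8 3 5 10 9)| = 6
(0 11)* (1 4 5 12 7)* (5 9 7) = (0 11)(1 4 9 7)(5 12) = [11, 4, 2, 3, 9, 12, 6, 1, 8, 7, 10, 0, 5]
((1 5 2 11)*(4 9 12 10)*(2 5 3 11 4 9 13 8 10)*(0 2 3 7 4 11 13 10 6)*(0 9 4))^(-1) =(0 7 1 11 2)(3 12 9 6 8 13)(4 10) =[7, 11, 0, 12, 10, 5, 8, 1, 13, 6, 4, 2, 9, 3]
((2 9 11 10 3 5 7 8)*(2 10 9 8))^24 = (11) = [0, 1, 2, 3, 4, 5, 6, 7, 8, 9, 10, 11]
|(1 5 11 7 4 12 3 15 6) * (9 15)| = 10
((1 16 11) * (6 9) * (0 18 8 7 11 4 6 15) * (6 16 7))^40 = [9, 7, 2, 3, 4, 5, 18, 11, 0, 8, 10, 1, 12, 13, 14, 6, 16, 17, 15] = (0 9 8)(1 7 11)(6 18 15)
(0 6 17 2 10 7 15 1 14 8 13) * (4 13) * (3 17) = [6, 14, 10, 17, 13, 5, 3, 15, 4, 9, 7, 11, 12, 0, 8, 1, 16, 2] = (0 6 3 17 2 10 7 15 1 14 8 4 13)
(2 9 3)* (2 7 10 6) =(2 9 3 7 10 6) =[0, 1, 9, 7, 4, 5, 2, 10, 8, 3, 6]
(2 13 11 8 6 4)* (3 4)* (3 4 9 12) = (2 13 11 8 6 4)(3 9 12) = [0, 1, 13, 9, 2, 5, 4, 7, 6, 12, 10, 8, 3, 11]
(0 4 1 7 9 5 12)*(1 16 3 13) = (0 4 16 3 13 1 7 9 5 12) = [4, 7, 2, 13, 16, 12, 6, 9, 8, 5, 10, 11, 0, 1, 14, 15, 3]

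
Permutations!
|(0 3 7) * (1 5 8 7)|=6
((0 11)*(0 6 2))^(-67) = [11, 1, 0, 3, 4, 5, 2, 7, 8, 9, 10, 6] = (0 11 6 2)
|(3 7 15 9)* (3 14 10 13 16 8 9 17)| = |(3 7 15 17)(8 9 14 10 13 16)| = 12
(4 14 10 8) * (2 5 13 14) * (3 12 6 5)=[0, 1, 3, 12, 2, 13, 5, 7, 4, 9, 8, 11, 6, 14, 10]=(2 3 12 6 5 13 14 10 8 4)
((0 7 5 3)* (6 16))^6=(16)(0 5)(3 7)=[5, 1, 2, 7, 4, 0, 6, 3, 8, 9, 10, 11, 12, 13, 14, 15, 16]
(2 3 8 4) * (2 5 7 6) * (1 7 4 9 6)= (1 7)(2 3 8 9 6)(4 5)= [0, 7, 3, 8, 5, 4, 2, 1, 9, 6]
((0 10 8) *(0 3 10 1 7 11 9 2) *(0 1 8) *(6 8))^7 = (0 8 10 6 3)(1 11 2 7 9) = [8, 11, 7, 0, 4, 5, 3, 9, 10, 1, 6, 2]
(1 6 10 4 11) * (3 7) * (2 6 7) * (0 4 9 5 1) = (0 4 11)(1 7 3 2 6 10 9 5) = [4, 7, 6, 2, 11, 1, 10, 3, 8, 5, 9, 0]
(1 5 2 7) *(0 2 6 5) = (0 2 7 1)(5 6) = [2, 0, 7, 3, 4, 6, 5, 1]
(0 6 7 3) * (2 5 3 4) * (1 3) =(0 6 7 4 2 5 1 3) =[6, 3, 5, 0, 2, 1, 7, 4]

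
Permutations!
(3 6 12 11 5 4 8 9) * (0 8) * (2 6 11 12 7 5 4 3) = (12)(0 8 9 2 6 7 5 3 11 4) = [8, 1, 6, 11, 0, 3, 7, 5, 9, 2, 10, 4, 12]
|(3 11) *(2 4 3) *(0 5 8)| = |(0 5 8)(2 4 3 11)| = 12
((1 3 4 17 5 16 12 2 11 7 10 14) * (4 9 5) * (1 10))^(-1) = [0, 7, 12, 1, 17, 9, 6, 11, 8, 3, 14, 2, 16, 13, 10, 15, 5, 4] = (1 7 11 2 12 16 5 9 3)(4 17)(10 14)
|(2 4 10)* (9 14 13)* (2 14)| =|(2 4 10 14 13 9)| =6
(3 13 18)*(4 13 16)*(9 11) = [0, 1, 2, 16, 13, 5, 6, 7, 8, 11, 10, 9, 12, 18, 14, 15, 4, 17, 3] = (3 16 4 13 18)(9 11)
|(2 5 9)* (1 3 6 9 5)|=|(1 3 6 9 2)|=5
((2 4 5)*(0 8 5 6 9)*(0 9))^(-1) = (9)(0 6 4 2 5 8) = [6, 1, 5, 3, 2, 8, 4, 7, 0, 9]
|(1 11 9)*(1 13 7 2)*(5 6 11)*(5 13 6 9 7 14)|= 9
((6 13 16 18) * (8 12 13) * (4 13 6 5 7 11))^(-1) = (4 11 7 5 18 16 13)(6 12 8) = [0, 1, 2, 3, 11, 18, 12, 5, 6, 9, 10, 7, 8, 4, 14, 15, 13, 17, 16]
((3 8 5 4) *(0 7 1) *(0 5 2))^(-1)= [2, 7, 8, 4, 5, 1, 6, 0, 3]= (0 2 8 3 4 5 1 7)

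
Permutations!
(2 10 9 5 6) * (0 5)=(0 5 6 2 10 9)=[5, 1, 10, 3, 4, 6, 2, 7, 8, 0, 9]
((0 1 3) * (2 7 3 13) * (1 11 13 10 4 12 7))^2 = (0 13 1 4 7)(2 10 12 3 11) = [13, 4, 10, 11, 7, 5, 6, 0, 8, 9, 12, 2, 3, 1]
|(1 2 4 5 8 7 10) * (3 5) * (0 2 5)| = 20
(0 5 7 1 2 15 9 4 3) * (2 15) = [5, 15, 2, 0, 3, 7, 6, 1, 8, 4, 10, 11, 12, 13, 14, 9] = (0 5 7 1 15 9 4 3)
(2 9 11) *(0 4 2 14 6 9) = (0 4 2)(6 9 11 14) = [4, 1, 0, 3, 2, 5, 9, 7, 8, 11, 10, 14, 12, 13, 6]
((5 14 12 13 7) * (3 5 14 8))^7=[0, 1, 2, 5, 4, 8, 6, 13, 3, 9, 10, 11, 14, 12, 7]=(3 5 8)(7 13 12 14)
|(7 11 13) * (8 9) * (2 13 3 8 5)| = |(2 13 7 11 3 8 9 5)| = 8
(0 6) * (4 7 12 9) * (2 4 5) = [6, 1, 4, 3, 7, 2, 0, 12, 8, 5, 10, 11, 9] = (0 6)(2 4 7 12 9 5)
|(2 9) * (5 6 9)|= |(2 5 6 9)|= 4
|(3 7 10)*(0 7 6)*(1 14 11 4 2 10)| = |(0 7 1 14 11 4 2 10 3 6)| = 10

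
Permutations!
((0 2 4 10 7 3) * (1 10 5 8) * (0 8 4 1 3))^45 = (10)(3 8)(4 5) = [0, 1, 2, 8, 5, 4, 6, 7, 3, 9, 10]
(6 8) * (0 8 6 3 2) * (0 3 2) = [8, 1, 3, 0, 4, 5, 6, 7, 2] = (0 8 2 3)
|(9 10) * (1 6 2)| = 6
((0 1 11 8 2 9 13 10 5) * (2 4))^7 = (0 13 4 1 10 2 11 5 9 8) = [13, 10, 11, 3, 1, 9, 6, 7, 0, 8, 2, 5, 12, 4]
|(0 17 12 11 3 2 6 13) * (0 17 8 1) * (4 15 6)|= 9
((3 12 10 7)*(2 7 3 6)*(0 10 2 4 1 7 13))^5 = (0 13 2 12 3 10)(1 7 6 4) = [13, 7, 12, 10, 1, 5, 4, 6, 8, 9, 0, 11, 3, 2]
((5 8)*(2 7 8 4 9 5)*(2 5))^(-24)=(9)=[0, 1, 2, 3, 4, 5, 6, 7, 8, 9]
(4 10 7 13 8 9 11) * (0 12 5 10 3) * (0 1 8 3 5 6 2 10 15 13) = (0 12 6 2 10 7)(1 8 9 11 4 5 15 13 3) = [12, 8, 10, 1, 5, 15, 2, 0, 9, 11, 7, 4, 6, 3, 14, 13]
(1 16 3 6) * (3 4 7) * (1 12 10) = (1 16 4 7 3 6 12 10) = [0, 16, 2, 6, 7, 5, 12, 3, 8, 9, 1, 11, 10, 13, 14, 15, 4]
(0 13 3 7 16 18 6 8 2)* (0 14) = (0 13 3 7 16 18 6 8 2 14) = [13, 1, 14, 7, 4, 5, 8, 16, 2, 9, 10, 11, 12, 3, 0, 15, 18, 17, 6]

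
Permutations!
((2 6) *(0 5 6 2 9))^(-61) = (0 9 6 5) = [9, 1, 2, 3, 4, 0, 5, 7, 8, 6]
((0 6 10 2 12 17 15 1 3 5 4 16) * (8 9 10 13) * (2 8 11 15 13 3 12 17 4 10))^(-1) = (0 16 4 12 1 15 11 13 17 2 9 8 10 5 3 6) = [16, 15, 9, 6, 12, 3, 0, 7, 10, 8, 5, 13, 1, 17, 14, 11, 4, 2]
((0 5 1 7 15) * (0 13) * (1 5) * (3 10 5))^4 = (0 13 15 7 1)(3 10 5) = [13, 0, 2, 10, 4, 3, 6, 1, 8, 9, 5, 11, 12, 15, 14, 7]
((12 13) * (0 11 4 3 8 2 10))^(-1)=[10, 1, 8, 4, 11, 5, 6, 7, 3, 9, 2, 0, 13, 12]=(0 10 2 8 3 4 11)(12 13)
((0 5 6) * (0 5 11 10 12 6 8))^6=(0 8 5 6 12 10 11)=[8, 1, 2, 3, 4, 6, 12, 7, 5, 9, 11, 0, 10]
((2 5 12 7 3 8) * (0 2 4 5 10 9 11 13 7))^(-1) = (0 12 5 4 8 3 7 13 11 9 10 2) = [12, 1, 0, 7, 8, 4, 6, 13, 3, 10, 2, 9, 5, 11]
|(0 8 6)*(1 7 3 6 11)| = 7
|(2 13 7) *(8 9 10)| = |(2 13 7)(8 9 10)| = 3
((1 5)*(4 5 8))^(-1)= (1 5 4 8)= [0, 5, 2, 3, 8, 4, 6, 7, 1]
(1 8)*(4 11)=(1 8)(4 11)=[0, 8, 2, 3, 11, 5, 6, 7, 1, 9, 10, 4]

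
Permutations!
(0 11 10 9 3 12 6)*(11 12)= (0 12 6)(3 11 10 9)= [12, 1, 2, 11, 4, 5, 0, 7, 8, 3, 9, 10, 6]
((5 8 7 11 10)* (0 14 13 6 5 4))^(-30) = (14) = [0, 1, 2, 3, 4, 5, 6, 7, 8, 9, 10, 11, 12, 13, 14]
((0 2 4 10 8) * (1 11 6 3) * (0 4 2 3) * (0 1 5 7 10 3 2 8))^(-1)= (0 10 7 5 3 4 8 2)(1 6 11)= [10, 6, 0, 4, 8, 3, 11, 5, 2, 9, 7, 1]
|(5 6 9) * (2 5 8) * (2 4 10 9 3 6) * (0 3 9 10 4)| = 10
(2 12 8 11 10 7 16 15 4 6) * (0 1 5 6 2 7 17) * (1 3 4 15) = [3, 5, 12, 4, 2, 6, 7, 16, 11, 9, 17, 10, 8, 13, 14, 15, 1, 0] = (0 3 4 2 12 8 11 10 17)(1 5 6 7 16)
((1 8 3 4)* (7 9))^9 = (1 8 3 4)(7 9) = [0, 8, 2, 4, 1, 5, 6, 9, 3, 7]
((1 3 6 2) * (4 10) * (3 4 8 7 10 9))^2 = (1 9 6)(2 4 3)(7 8 10) = [0, 9, 4, 2, 3, 5, 1, 8, 10, 6, 7]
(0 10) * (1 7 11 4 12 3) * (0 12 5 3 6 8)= (0 10 12 6 8)(1 7 11 4 5 3)= [10, 7, 2, 1, 5, 3, 8, 11, 0, 9, 12, 4, 6]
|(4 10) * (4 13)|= |(4 10 13)|= 3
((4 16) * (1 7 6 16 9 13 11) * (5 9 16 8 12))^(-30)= (16)(1 9 8)(5 6 11)(7 13 12)= [0, 9, 2, 3, 4, 6, 11, 13, 1, 8, 10, 5, 7, 12, 14, 15, 16]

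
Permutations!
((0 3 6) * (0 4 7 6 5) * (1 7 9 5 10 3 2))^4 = (10)(0 6)(1 9)(2 4)(5 7) = [6, 9, 4, 3, 2, 7, 0, 5, 8, 1, 10]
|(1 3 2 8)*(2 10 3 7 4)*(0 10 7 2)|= 15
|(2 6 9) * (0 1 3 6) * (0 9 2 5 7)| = |(0 1 3 6 2 9 5 7)| = 8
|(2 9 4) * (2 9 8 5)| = |(2 8 5)(4 9)| = 6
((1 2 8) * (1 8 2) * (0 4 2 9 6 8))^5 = (0 8 6 9 2 4) = [8, 1, 4, 3, 0, 5, 9, 7, 6, 2]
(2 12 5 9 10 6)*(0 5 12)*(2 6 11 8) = (12)(0 5 9 10 11 8 2) = [5, 1, 0, 3, 4, 9, 6, 7, 2, 10, 11, 8, 12]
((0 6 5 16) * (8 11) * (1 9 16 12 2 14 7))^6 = [7, 12, 0, 3, 4, 9, 1, 5, 8, 2, 10, 11, 16, 13, 6, 15, 14] = (0 7 5 9 2)(1 12 16 14 6)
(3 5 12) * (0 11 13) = (0 11 13)(3 5 12) = [11, 1, 2, 5, 4, 12, 6, 7, 8, 9, 10, 13, 3, 0]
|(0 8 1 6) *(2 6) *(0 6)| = |(0 8 1 2)| = 4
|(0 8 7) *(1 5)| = 6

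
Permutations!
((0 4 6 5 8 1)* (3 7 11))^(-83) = (0 4 6 5 8 1)(3 7 11) = [4, 0, 2, 7, 6, 8, 5, 11, 1, 9, 10, 3]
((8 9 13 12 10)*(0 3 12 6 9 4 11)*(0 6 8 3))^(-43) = (3 10 12)(4 8 13 9 6 11) = [0, 1, 2, 10, 8, 5, 11, 7, 13, 6, 12, 4, 3, 9]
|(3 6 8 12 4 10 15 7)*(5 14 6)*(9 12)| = |(3 5 14 6 8 9 12 4 10 15 7)| = 11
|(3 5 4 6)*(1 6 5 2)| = |(1 6 3 2)(4 5)| = 4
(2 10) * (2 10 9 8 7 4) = (10)(2 9 8 7 4) = [0, 1, 9, 3, 2, 5, 6, 4, 7, 8, 10]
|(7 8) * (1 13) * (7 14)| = 6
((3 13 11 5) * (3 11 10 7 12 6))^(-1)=[0, 1, 2, 6, 4, 11, 12, 10, 8, 9, 13, 5, 7, 3]=(3 6 12 7 10 13)(5 11)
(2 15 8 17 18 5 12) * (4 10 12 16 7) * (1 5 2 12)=(1 5 16 7 4 10)(2 15 8 17 18)=[0, 5, 15, 3, 10, 16, 6, 4, 17, 9, 1, 11, 12, 13, 14, 8, 7, 18, 2]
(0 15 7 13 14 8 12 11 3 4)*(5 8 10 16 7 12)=(0 15 12 11 3 4)(5 8)(7 13 14 10 16)=[15, 1, 2, 4, 0, 8, 6, 13, 5, 9, 16, 3, 11, 14, 10, 12, 7]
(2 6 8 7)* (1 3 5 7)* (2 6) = (1 3 5 7 6 8) = [0, 3, 2, 5, 4, 7, 8, 6, 1]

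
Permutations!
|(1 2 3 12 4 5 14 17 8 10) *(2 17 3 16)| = |(1 17 8 10)(2 16)(3 12 4 5 14)| = 20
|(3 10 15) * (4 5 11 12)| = |(3 10 15)(4 5 11 12)| = 12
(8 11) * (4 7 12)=(4 7 12)(8 11)=[0, 1, 2, 3, 7, 5, 6, 12, 11, 9, 10, 8, 4]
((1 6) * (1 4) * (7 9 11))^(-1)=[0, 4, 2, 3, 6, 5, 1, 11, 8, 7, 10, 9]=(1 4 6)(7 11 9)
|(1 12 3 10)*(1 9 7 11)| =7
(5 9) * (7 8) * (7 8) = [0, 1, 2, 3, 4, 9, 6, 7, 8, 5] = (5 9)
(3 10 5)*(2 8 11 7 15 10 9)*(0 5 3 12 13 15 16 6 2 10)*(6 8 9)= (0 5 12 13 15)(2 9 10 3 6)(7 16 8 11)= [5, 1, 9, 6, 4, 12, 2, 16, 11, 10, 3, 7, 13, 15, 14, 0, 8]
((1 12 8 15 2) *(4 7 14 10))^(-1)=(1 2 15 8 12)(4 10 14 7)=[0, 2, 15, 3, 10, 5, 6, 4, 12, 9, 14, 11, 1, 13, 7, 8]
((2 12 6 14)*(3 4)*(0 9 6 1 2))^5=[9, 12, 1, 4, 3, 5, 14, 7, 8, 6, 10, 11, 2, 13, 0]=(0 9 6 14)(1 12 2)(3 4)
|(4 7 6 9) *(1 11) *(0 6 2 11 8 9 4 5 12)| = 11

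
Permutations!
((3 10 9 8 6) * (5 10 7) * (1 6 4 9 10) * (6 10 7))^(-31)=(1 10 7 5)(3 6)(4 8 9)=[0, 10, 2, 6, 8, 1, 3, 5, 9, 4, 7]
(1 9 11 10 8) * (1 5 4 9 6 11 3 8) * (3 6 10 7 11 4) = [0, 10, 2, 8, 9, 3, 4, 11, 5, 6, 1, 7] = (1 10)(3 8 5)(4 9 6)(7 11)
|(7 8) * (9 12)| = 2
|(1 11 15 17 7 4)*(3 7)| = 7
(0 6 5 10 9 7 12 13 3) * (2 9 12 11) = (0 6 5 10 12 13 3)(2 9 7 11) = [6, 1, 9, 0, 4, 10, 5, 11, 8, 7, 12, 2, 13, 3]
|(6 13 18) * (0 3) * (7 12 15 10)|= |(0 3)(6 13 18)(7 12 15 10)|= 12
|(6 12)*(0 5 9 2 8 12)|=7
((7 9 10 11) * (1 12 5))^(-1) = (1 5 12)(7 11 10 9) = [0, 5, 2, 3, 4, 12, 6, 11, 8, 7, 9, 10, 1]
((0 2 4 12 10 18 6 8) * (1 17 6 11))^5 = [18, 2, 11, 3, 1, 5, 12, 7, 10, 9, 6, 0, 17, 13, 14, 15, 16, 4, 8] = (0 18 8 10 6 12 17 4 1 2 11)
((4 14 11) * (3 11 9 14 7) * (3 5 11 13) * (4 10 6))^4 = (14)(4 10 5)(6 11 7) = [0, 1, 2, 3, 10, 4, 11, 6, 8, 9, 5, 7, 12, 13, 14]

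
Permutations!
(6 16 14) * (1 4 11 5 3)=(1 4 11 5 3)(6 16 14)=[0, 4, 2, 1, 11, 3, 16, 7, 8, 9, 10, 5, 12, 13, 6, 15, 14]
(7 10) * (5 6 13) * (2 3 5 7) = (2 3 5 6 13 7 10) = [0, 1, 3, 5, 4, 6, 13, 10, 8, 9, 2, 11, 12, 7]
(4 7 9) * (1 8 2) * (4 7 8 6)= (1 6 4 8 2)(7 9)= [0, 6, 1, 3, 8, 5, 4, 9, 2, 7]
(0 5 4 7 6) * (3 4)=(0 5 3 4 7 6)=[5, 1, 2, 4, 7, 3, 0, 6]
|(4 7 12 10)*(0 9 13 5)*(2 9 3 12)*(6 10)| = 11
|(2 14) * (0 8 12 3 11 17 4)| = |(0 8 12 3 11 17 4)(2 14)| = 14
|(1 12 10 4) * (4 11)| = 5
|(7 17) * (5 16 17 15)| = |(5 16 17 7 15)| = 5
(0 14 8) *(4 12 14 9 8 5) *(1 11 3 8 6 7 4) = (0 9 6 7 4 12 14 5 1 11 3 8) = [9, 11, 2, 8, 12, 1, 7, 4, 0, 6, 10, 3, 14, 13, 5]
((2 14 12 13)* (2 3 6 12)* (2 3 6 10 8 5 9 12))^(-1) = (2 6 13 12 9 5 8 10 3 14) = [0, 1, 6, 14, 4, 8, 13, 7, 10, 5, 3, 11, 9, 12, 2]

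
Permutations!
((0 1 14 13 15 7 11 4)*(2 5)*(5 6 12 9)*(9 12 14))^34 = [11, 4, 9, 3, 7, 1, 5, 13, 8, 0, 10, 15, 12, 6, 2, 14] = (0 11 15 14 2 9)(1 4 7 13 6 5)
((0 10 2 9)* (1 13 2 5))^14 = (13) = [0, 1, 2, 3, 4, 5, 6, 7, 8, 9, 10, 11, 12, 13]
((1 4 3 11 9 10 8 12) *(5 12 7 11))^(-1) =[0, 12, 2, 4, 1, 3, 6, 8, 10, 11, 9, 7, 5] =(1 12 5 3 4)(7 8 10 9 11)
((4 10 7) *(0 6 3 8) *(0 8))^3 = (10) = [0, 1, 2, 3, 4, 5, 6, 7, 8, 9, 10]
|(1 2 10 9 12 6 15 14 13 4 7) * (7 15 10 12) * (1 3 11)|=36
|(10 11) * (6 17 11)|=|(6 17 11 10)|=4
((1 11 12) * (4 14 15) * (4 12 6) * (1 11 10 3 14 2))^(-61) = [0, 2, 4, 10, 6, 5, 11, 7, 8, 9, 1, 12, 15, 13, 3, 14] = (1 2 4 6 11 12 15 14 3 10)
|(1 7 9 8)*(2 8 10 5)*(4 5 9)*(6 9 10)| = 6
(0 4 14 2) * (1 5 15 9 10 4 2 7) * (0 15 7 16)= (0 2 15 9 10 4 14 16)(1 5 7)= [2, 5, 15, 3, 14, 7, 6, 1, 8, 10, 4, 11, 12, 13, 16, 9, 0]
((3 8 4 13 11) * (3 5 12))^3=[0, 1, 2, 13, 5, 8, 6, 7, 11, 9, 10, 3, 4, 12]=(3 13 12 4 5 8 11)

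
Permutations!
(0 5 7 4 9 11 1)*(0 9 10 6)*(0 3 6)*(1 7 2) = (0 5 2 1 9 11 7 4 10)(3 6) = [5, 9, 1, 6, 10, 2, 3, 4, 8, 11, 0, 7]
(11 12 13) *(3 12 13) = [0, 1, 2, 12, 4, 5, 6, 7, 8, 9, 10, 13, 3, 11] = (3 12)(11 13)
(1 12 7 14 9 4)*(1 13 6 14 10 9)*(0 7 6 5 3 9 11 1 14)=(14)(0 7 10 11 1 12 6)(3 9 4 13 5)=[7, 12, 2, 9, 13, 3, 0, 10, 8, 4, 11, 1, 6, 5, 14]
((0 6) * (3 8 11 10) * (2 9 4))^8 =(11)(2 4 9) =[0, 1, 4, 3, 9, 5, 6, 7, 8, 2, 10, 11]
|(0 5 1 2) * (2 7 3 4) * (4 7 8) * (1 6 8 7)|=6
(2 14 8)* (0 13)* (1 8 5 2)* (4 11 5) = (0 13)(1 8)(2 14 4 11 5) = [13, 8, 14, 3, 11, 2, 6, 7, 1, 9, 10, 5, 12, 0, 4]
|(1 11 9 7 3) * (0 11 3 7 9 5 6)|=4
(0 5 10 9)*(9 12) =(0 5 10 12 9) =[5, 1, 2, 3, 4, 10, 6, 7, 8, 0, 12, 11, 9]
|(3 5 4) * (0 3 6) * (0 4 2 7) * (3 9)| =6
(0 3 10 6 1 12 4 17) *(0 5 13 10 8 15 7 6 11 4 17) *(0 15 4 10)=(0 3 8 4 15 7 6 1 12 17 5 13)(10 11)=[3, 12, 2, 8, 15, 13, 1, 6, 4, 9, 11, 10, 17, 0, 14, 7, 16, 5]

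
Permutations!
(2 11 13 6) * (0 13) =(0 13 6 2 11) =[13, 1, 11, 3, 4, 5, 2, 7, 8, 9, 10, 0, 12, 6]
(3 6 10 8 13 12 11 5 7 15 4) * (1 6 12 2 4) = (1 6 10 8 13 2 4 3 12 11 5 7 15) = [0, 6, 4, 12, 3, 7, 10, 15, 13, 9, 8, 5, 11, 2, 14, 1]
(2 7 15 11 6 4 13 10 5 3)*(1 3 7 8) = [0, 3, 8, 2, 13, 7, 4, 15, 1, 9, 5, 6, 12, 10, 14, 11] = (1 3 2 8)(4 13 10 5 7 15 11 6)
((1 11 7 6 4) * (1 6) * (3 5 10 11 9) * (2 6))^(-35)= [0, 1, 6, 3, 2, 5, 4, 7, 8, 9, 10, 11]= (11)(2 6 4)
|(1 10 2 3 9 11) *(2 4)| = 7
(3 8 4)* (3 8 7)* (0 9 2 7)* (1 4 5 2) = (0 9 1 4 8 5 2 7 3) = [9, 4, 7, 0, 8, 2, 6, 3, 5, 1]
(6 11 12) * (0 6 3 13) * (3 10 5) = (0 6 11 12 10 5 3 13) = [6, 1, 2, 13, 4, 3, 11, 7, 8, 9, 5, 12, 10, 0]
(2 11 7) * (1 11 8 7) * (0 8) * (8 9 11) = (0 9 11 1 8 7 2) = [9, 8, 0, 3, 4, 5, 6, 2, 7, 11, 10, 1]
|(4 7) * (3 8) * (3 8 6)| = 2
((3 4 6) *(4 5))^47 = (3 6 4 5) = [0, 1, 2, 6, 5, 3, 4]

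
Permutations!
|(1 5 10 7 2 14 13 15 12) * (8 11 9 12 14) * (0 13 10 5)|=|(0 13 15 14 10 7 2 8 11 9 12 1)|=12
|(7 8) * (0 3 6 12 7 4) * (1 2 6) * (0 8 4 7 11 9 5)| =9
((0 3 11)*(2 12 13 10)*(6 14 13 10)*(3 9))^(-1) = (0 11 3 9)(2 10 12)(6 13 14) = [11, 1, 10, 9, 4, 5, 13, 7, 8, 0, 12, 3, 2, 14, 6]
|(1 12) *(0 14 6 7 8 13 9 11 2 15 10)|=|(0 14 6 7 8 13 9 11 2 15 10)(1 12)|=22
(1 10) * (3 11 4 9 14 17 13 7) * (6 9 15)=(1 10)(3 11 4 15 6 9 14 17 13 7)=[0, 10, 2, 11, 15, 5, 9, 3, 8, 14, 1, 4, 12, 7, 17, 6, 16, 13]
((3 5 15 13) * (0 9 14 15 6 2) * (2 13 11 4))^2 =(0 14 11 2 9 15 4)(3 6)(5 13) =[14, 1, 9, 6, 0, 13, 3, 7, 8, 15, 10, 2, 12, 5, 11, 4]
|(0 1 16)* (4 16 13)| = |(0 1 13 4 16)| = 5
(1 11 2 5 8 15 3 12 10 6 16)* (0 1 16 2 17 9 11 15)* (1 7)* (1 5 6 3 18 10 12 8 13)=(0 7 5 13 1 15 18 10 3 8)(2 6)(9 11 17)=[7, 15, 6, 8, 4, 13, 2, 5, 0, 11, 3, 17, 12, 1, 14, 18, 16, 9, 10]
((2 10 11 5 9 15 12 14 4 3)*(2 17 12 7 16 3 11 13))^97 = (2 10 13)(3 7 9 11 14 17 16 15 5 4 12) = [0, 1, 10, 7, 12, 4, 6, 9, 8, 11, 13, 14, 3, 2, 17, 5, 15, 16]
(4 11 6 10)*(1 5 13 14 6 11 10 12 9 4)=(1 5 13 14 6 12 9 4 10)=[0, 5, 2, 3, 10, 13, 12, 7, 8, 4, 1, 11, 9, 14, 6]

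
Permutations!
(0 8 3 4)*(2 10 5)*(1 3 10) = (0 8 10 5 2 1 3 4) = [8, 3, 1, 4, 0, 2, 6, 7, 10, 9, 5]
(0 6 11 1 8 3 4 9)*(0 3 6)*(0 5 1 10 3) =(0 5 1 8 6 11 10 3 4 9) =[5, 8, 2, 4, 9, 1, 11, 7, 6, 0, 3, 10]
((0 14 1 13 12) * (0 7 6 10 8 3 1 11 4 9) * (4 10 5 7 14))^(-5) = (0 4 9)(1 14 8 13 11 3 12 10)(5 7 6) = [4, 14, 2, 12, 9, 7, 5, 6, 13, 0, 1, 3, 10, 11, 8]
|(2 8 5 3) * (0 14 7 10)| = |(0 14 7 10)(2 8 5 3)| = 4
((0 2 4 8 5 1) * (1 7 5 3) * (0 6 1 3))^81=(0 2 4 8)(1 6)(5 7)=[2, 6, 4, 3, 8, 7, 1, 5, 0]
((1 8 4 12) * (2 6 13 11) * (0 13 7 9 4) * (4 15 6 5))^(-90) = (6 9)(7 15) = [0, 1, 2, 3, 4, 5, 9, 15, 8, 6, 10, 11, 12, 13, 14, 7]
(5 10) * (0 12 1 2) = (0 12 1 2)(5 10) = [12, 2, 0, 3, 4, 10, 6, 7, 8, 9, 5, 11, 1]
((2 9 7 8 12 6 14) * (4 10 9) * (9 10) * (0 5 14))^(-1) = (0 6 12 8 7 9 4 2 14 5) = [6, 1, 14, 3, 2, 0, 12, 9, 7, 4, 10, 11, 8, 13, 5]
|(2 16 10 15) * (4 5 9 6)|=4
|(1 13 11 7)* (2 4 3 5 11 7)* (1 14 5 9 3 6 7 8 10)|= 28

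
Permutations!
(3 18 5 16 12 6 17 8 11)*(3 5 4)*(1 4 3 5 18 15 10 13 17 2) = (1 4 5 16 12 6 2)(3 15 10 13 17 8 11 18) = [0, 4, 1, 15, 5, 16, 2, 7, 11, 9, 13, 18, 6, 17, 14, 10, 12, 8, 3]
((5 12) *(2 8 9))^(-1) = [0, 1, 9, 3, 4, 12, 6, 7, 2, 8, 10, 11, 5] = (2 9 8)(5 12)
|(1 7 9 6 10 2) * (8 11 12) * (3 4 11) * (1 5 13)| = |(1 7 9 6 10 2 5 13)(3 4 11 12 8)| = 40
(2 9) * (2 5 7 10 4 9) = [0, 1, 2, 3, 9, 7, 6, 10, 8, 5, 4] = (4 9 5 7 10)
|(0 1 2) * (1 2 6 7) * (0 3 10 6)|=7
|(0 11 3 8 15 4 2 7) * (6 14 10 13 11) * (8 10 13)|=12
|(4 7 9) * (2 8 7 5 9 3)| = 12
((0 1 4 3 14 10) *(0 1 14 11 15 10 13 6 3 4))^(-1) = (0 1 10 15 11 3 6 13 14) = [1, 10, 2, 6, 4, 5, 13, 7, 8, 9, 15, 3, 12, 14, 0, 11]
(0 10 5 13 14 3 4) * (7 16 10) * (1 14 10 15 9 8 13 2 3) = (0 7 16 15 9 8 13 10 5 2 3 4)(1 14) = [7, 14, 3, 4, 0, 2, 6, 16, 13, 8, 5, 11, 12, 10, 1, 9, 15]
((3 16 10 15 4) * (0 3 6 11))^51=(0 10 6 3 15 11 16 4)=[10, 1, 2, 15, 0, 5, 3, 7, 8, 9, 6, 16, 12, 13, 14, 11, 4]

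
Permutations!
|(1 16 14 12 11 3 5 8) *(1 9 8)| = |(1 16 14 12 11 3 5)(8 9)| = 14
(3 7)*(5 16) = (3 7)(5 16) = [0, 1, 2, 7, 4, 16, 6, 3, 8, 9, 10, 11, 12, 13, 14, 15, 5]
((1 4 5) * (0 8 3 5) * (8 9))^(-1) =(0 4 1 5 3 8 9) =[4, 5, 2, 8, 1, 3, 6, 7, 9, 0]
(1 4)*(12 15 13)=(1 4)(12 15 13)=[0, 4, 2, 3, 1, 5, 6, 7, 8, 9, 10, 11, 15, 12, 14, 13]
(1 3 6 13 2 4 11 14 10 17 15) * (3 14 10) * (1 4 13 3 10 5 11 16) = (1 14 10 17 15 4 16)(2 13)(3 6)(5 11) = [0, 14, 13, 6, 16, 11, 3, 7, 8, 9, 17, 5, 12, 2, 10, 4, 1, 15]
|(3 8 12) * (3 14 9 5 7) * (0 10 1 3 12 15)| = 30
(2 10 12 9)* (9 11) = (2 10 12 11 9) = [0, 1, 10, 3, 4, 5, 6, 7, 8, 2, 12, 9, 11]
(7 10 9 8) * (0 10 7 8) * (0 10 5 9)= [5, 1, 2, 3, 4, 9, 6, 7, 8, 10, 0]= (0 5 9 10)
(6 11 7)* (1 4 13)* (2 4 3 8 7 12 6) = (1 3 8 7 2 4 13)(6 11 12) = [0, 3, 4, 8, 13, 5, 11, 2, 7, 9, 10, 12, 6, 1]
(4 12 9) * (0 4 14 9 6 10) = (0 4 12 6 10)(9 14) = [4, 1, 2, 3, 12, 5, 10, 7, 8, 14, 0, 11, 6, 13, 9]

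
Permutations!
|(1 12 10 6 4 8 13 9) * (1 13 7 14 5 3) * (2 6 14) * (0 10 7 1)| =70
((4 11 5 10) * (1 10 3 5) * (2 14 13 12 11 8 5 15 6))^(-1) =[0, 11, 6, 5, 10, 8, 15, 7, 4, 9, 1, 12, 13, 14, 2, 3] =(1 11 12 13 14 2 6 15 3 5 8 4 10)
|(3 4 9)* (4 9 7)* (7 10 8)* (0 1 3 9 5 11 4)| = |(0 1 3 5 11 4 10 8 7)| = 9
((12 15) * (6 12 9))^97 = (6 12 15 9) = [0, 1, 2, 3, 4, 5, 12, 7, 8, 6, 10, 11, 15, 13, 14, 9]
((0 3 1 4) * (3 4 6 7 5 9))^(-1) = (0 4)(1 3 9 5 7 6) = [4, 3, 2, 9, 0, 7, 1, 6, 8, 5]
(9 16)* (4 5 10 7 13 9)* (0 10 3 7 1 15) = (0 10 1 15)(3 7 13 9 16 4 5) = [10, 15, 2, 7, 5, 3, 6, 13, 8, 16, 1, 11, 12, 9, 14, 0, 4]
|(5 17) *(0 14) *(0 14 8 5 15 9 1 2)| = 8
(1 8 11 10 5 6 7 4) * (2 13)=(1 8 11 10 5 6 7 4)(2 13)=[0, 8, 13, 3, 1, 6, 7, 4, 11, 9, 5, 10, 12, 2]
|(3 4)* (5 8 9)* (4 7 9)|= 6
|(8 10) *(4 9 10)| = |(4 9 10 8)| = 4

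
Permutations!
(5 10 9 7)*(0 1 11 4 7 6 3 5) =(0 1 11 4 7)(3 5 10 9 6) =[1, 11, 2, 5, 7, 10, 3, 0, 8, 6, 9, 4]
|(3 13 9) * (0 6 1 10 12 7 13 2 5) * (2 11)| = |(0 6 1 10 12 7 13 9 3 11 2 5)| = 12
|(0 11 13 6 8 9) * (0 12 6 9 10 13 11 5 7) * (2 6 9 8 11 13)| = |(0 5 7)(2 6 11 13 8 10)(9 12)| = 6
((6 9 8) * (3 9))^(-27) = [0, 1, 2, 9, 4, 5, 3, 7, 6, 8] = (3 9 8 6)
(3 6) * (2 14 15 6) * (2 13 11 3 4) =(2 14 15 6 4)(3 13 11) =[0, 1, 14, 13, 2, 5, 4, 7, 8, 9, 10, 3, 12, 11, 15, 6]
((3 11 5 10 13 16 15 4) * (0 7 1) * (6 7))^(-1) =(0 1 7 6)(3 4 15 16 13 10 5 11) =[1, 7, 2, 4, 15, 11, 0, 6, 8, 9, 5, 3, 12, 10, 14, 16, 13]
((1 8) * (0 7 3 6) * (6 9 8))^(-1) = (0 6 1 8 9 3 7) = [6, 8, 2, 7, 4, 5, 1, 0, 9, 3]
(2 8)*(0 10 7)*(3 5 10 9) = (0 9 3 5 10 7)(2 8) = [9, 1, 8, 5, 4, 10, 6, 0, 2, 3, 7]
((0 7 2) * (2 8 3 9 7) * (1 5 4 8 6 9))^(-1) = (0 2)(1 3 8 4 5)(6 7 9) = [2, 3, 0, 8, 5, 1, 7, 9, 4, 6]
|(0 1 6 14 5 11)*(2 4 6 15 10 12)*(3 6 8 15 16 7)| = |(0 1 16 7 3 6 14 5 11)(2 4 8 15 10 12)| = 18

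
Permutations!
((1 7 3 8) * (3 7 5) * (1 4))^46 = (1 5 3 8 4) = [0, 5, 2, 8, 1, 3, 6, 7, 4]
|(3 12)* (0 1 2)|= 6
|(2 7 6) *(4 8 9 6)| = |(2 7 4 8 9 6)| = 6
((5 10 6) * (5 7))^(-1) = (5 7 6 10) = [0, 1, 2, 3, 4, 7, 10, 6, 8, 9, 5]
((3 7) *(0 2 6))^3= (3 7)= [0, 1, 2, 7, 4, 5, 6, 3]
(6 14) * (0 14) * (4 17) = [14, 1, 2, 3, 17, 5, 0, 7, 8, 9, 10, 11, 12, 13, 6, 15, 16, 4] = (0 14 6)(4 17)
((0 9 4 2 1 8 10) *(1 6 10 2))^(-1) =(0 10 6 2 8 1 4 9) =[10, 4, 8, 3, 9, 5, 2, 7, 1, 0, 6]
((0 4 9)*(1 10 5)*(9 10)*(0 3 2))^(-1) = (0 2 3 9 1 5 10 4) = [2, 5, 3, 9, 0, 10, 6, 7, 8, 1, 4]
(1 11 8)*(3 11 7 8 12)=(1 7 8)(3 11 12)=[0, 7, 2, 11, 4, 5, 6, 8, 1, 9, 10, 12, 3]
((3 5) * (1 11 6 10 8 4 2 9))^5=(1 4 6 9 8 11 2 10)(3 5)=[0, 4, 10, 5, 6, 3, 9, 7, 11, 8, 1, 2]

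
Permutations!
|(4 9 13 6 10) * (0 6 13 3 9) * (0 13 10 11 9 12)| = 6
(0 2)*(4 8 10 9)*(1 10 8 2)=(0 1 10 9 4 2)=[1, 10, 0, 3, 2, 5, 6, 7, 8, 4, 9]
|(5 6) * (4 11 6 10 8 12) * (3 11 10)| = |(3 11 6 5)(4 10 8 12)| = 4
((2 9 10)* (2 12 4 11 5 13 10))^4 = (4 10 5)(11 12 13) = [0, 1, 2, 3, 10, 4, 6, 7, 8, 9, 5, 12, 13, 11]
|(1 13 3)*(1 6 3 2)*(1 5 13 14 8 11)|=|(1 14 8 11)(2 5 13)(3 6)|=12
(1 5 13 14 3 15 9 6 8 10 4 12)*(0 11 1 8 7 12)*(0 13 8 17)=[11, 5, 2, 15, 13, 8, 7, 12, 10, 6, 4, 1, 17, 14, 3, 9, 16, 0]=(0 11 1 5 8 10 4 13 14 3 15 9 6 7 12 17)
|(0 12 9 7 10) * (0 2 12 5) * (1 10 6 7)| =10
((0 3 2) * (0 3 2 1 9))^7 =[3, 0, 1, 9, 4, 5, 6, 7, 8, 2] =(0 3 9 2 1)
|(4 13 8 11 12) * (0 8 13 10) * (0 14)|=7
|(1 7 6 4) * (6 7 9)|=4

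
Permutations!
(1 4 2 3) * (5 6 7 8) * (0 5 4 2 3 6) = [5, 2, 6, 1, 3, 0, 7, 8, 4] = (0 5)(1 2 6 7 8 4 3)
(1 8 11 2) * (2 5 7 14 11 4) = (1 8 4 2)(5 7 14 11) = [0, 8, 1, 3, 2, 7, 6, 14, 4, 9, 10, 5, 12, 13, 11]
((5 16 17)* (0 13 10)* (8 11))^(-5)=(0 13 10)(5 16 17)(8 11)=[13, 1, 2, 3, 4, 16, 6, 7, 11, 9, 0, 8, 12, 10, 14, 15, 17, 5]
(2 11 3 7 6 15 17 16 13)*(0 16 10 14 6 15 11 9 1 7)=(0 16 13 2 9 1 7 15 17 10 14 6 11 3)=[16, 7, 9, 0, 4, 5, 11, 15, 8, 1, 14, 3, 12, 2, 6, 17, 13, 10]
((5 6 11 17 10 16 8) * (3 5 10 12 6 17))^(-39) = [0, 1, 2, 12, 4, 6, 5, 7, 8, 9, 10, 17, 3, 13, 14, 15, 16, 11] = (3 12)(5 6)(11 17)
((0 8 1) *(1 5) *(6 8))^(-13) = (0 8 1 6 5) = [8, 6, 2, 3, 4, 0, 5, 7, 1]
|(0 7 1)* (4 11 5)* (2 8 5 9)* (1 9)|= 9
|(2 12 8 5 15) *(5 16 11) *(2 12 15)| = |(2 15 12 8 16 11 5)| = 7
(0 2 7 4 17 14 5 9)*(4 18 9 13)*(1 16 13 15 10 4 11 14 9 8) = (0 2 7 18 8 1 16 13 11 14 5 15 10 4 17 9) = [2, 16, 7, 3, 17, 15, 6, 18, 1, 0, 4, 14, 12, 11, 5, 10, 13, 9, 8]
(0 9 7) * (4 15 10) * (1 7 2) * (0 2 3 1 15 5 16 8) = [9, 7, 15, 1, 5, 16, 6, 2, 0, 3, 4, 11, 12, 13, 14, 10, 8] = (0 9 3 1 7 2 15 10 4 5 16 8)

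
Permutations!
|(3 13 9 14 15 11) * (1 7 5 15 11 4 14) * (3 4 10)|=|(1 7 5 15 10 3 13 9)(4 14 11)|=24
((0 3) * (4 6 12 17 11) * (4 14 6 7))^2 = (6 17 14 12 11) = [0, 1, 2, 3, 4, 5, 17, 7, 8, 9, 10, 6, 11, 13, 12, 15, 16, 14]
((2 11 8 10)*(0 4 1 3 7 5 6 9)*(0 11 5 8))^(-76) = (0 5 7)(1 9 10)(2 3 11)(4 6 8) = [5, 9, 3, 11, 6, 7, 8, 0, 4, 10, 1, 2]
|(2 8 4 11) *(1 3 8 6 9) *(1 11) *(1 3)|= 12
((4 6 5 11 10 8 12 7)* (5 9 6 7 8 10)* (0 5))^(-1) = [11, 1, 2, 3, 7, 0, 9, 4, 12, 6, 10, 5, 8] = (0 11 5)(4 7)(6 9)(8 12)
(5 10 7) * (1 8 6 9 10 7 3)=(1 8 6 9 10 3)(5 7)=[0, 8, 2, 1, 4, 7, 9, 5, 6, 10, 3]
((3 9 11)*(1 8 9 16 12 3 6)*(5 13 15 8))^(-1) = [0, 6, 2, 12, 4, 1, 11, 7, 15, 8, 10, 9, 16, 5, 14, 13, 3] = (1 6 11 9 8 15 13 5)(3 12 16)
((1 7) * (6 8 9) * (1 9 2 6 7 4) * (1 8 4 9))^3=(9)(2 8 4 6)=[0, 1, 8, 3, 6, 5, 2, 7, 4, 9]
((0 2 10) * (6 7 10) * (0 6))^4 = [0, 1, 2, 3, 4, 5, 7, 10, 8, 9, 6] = (6 7 10)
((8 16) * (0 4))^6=(16)=[0, 1, 2, 3, 4, 5, 6, 7, 8, 9, 10, 11, 12, 13, 14, 15, 16]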